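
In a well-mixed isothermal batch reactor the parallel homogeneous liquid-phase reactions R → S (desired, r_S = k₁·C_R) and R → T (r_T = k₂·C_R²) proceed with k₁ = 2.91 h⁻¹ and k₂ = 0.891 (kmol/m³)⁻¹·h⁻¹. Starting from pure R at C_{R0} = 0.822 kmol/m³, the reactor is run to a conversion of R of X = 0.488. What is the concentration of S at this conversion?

C_R = C_{R0}(1−X) = 0.4209 kmol/m³.
Along a PFR/batch, dC_S/dC_R = −r_S/(r_S+r_T) = −k₁/(k₁+k₂·C_R).
Integrating from C_{R0} to C_R: C_S = (2.91/0.891)·ln[(2.91+0.891·0.822)/(2.91+0.891·0.421)] = 3.266·ln(3.642/3.285) = 0.3373 kmol/m³.

0.337 kmol/m³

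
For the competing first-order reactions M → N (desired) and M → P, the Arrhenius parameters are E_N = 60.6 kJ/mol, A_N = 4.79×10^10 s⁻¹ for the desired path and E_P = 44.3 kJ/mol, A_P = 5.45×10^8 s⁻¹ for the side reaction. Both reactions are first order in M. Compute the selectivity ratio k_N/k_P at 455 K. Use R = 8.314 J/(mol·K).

1.18

With equal orders, S_{N/P} = k_N/k_P = (A_N/A_P)·exp[(E_P−E_N)/(RT)].
(E_P−E_N)/(RT) = (44.3−60.6)×10³/(8.314×455) = -16300/3783 = -4.309.
k_N/k_P = (4.79×10^10/5.45×10^8)·exp(-4.309) = 87.89 × 0.01345 = 1.18.
Since E_N > E_P, raising the temperature improves selectivity toward N.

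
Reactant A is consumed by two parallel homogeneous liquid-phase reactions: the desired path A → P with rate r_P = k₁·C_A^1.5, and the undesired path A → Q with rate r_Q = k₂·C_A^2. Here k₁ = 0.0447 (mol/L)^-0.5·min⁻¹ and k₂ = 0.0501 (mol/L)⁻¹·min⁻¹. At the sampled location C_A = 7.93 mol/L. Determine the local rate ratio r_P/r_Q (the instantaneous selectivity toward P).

0.317

S_{P/Q} = r_P/r_Q = (k₁·C_A^1.5)/(k₂·C_A^2) = (k₁/k₂)·C_A^-0.5.
= (0.0447×7.930^1.5) / (0.0501×7.930^2) = 0.9982/3.151 = 0.317.
The undesired path is higher order in A, so low C_A (CSTR or dilute feed) favours P.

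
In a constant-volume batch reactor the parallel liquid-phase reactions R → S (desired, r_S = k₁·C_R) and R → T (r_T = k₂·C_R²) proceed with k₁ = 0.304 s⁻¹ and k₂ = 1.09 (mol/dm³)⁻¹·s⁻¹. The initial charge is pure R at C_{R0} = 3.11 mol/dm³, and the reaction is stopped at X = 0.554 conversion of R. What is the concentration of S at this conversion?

0.198 mol/dm³

C_R = C_{R0}(1−X) = 1.387 mol/dm³.
Along a PFR/batch, dC_S/dC_R = −r_S/(r_S+r_T) = −k₁/(k₁+k₂·C_R).
Integrating from C_{R0} to C_R: C_S = (0.304/1.09)·ln[(0.304+1.09·3.11)/(0.304+1.09·1.39)] = 0.2789·ln(3.694/1.816) = 0.1980 mol/dm³.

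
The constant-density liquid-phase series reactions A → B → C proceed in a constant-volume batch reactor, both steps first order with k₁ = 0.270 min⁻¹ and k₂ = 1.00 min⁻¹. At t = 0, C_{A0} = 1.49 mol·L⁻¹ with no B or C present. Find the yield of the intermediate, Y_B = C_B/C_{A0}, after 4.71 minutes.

0.100

The intermediate concentration in a first-order A→B→C sequence is C_B = k₁C_{A0}(e^(−k₁t) − e^(−k₂t))/(k₂−k₁).
e^(−k₁t) = e^(−0.270×4.71) = e^(−1.272) = 0.2804; e^(−k₂t) = e^(−4.710) = 0.009005.
C_B = 0.270×1.49/(1.00−0.270) × (0.2804−0.009005) = 0.5511×0.2713 = 0.1495 mol·L⁻¹.
Y_B = C_B/C_{A0} = 0.1495/1.49 = 0.100.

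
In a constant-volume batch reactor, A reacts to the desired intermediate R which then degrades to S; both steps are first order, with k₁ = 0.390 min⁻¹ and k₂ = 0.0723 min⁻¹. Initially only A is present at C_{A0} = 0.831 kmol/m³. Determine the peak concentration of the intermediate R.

0.566 kmol/m³

For a first-order series the maximum intermediate yield is C_{R,max}/C_{A0} = (k₁/k₂)^[k₂/(k₂−k₁)].
= (0.390/0.0723)^(0.0723/(0.0723−0.390)) = (5.394)^(-0.2276) = 0.6814.
C_{R,max} = 0.6814×0.831 = 0.566 kmol/m³.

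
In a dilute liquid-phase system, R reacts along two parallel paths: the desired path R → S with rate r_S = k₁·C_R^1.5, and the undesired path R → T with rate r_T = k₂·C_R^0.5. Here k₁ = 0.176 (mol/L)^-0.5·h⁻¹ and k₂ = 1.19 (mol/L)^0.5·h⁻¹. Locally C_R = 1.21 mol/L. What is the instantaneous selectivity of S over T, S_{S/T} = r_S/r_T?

S_{S/T} = r_S/r_T = (k₁·C_R^1.5)/(k₂·C_R^0.5) = (k₁/k₂)·C_R.
= (0.176×1.210^1.5) / (1.19×1.210^0.5) = 0.2343/1.309 = 0.179.

0.179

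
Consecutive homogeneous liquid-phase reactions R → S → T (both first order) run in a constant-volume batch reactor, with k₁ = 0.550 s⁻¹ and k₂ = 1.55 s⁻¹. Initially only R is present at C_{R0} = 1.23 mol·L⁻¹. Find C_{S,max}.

0.247 mol·L⁻¹

For a first-order series the maximum intermediate yield is C_{S,max}/C_{R0} = (k₁/k₂)^[k₂/(k₂−k₁)].
= (0.550/1.55)^(1.55/(1.55−0.550)) = (0.3548)^(1.550) = 0.2007.
C_{S,max} = 0.2007×1.23 = 0.247 mol·L⁻¹.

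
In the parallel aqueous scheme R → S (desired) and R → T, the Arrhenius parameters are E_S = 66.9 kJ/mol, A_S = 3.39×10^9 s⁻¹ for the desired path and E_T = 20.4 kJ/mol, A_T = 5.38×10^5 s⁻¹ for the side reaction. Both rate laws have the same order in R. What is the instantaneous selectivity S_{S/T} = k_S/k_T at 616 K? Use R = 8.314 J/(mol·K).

Since both paths have the same order in R, the concentration cancels and S_{S/T} = k_S/k_T = (A_S/A_T)·exp[(E_T−E_S)/(RT)].
(E_T−E_S)/(RT) = (20.4−66.9)×10³/(8.314×616) = -46500/5121 = -9.080.
k_S/k_T = (3.39×10^9/5.38×10^5)·exp(-9.080) = 6301 × 1.140×10^-4 = 0.718.
Since E_S > E_T, raising the temperature improves selectivity toward S.

0.718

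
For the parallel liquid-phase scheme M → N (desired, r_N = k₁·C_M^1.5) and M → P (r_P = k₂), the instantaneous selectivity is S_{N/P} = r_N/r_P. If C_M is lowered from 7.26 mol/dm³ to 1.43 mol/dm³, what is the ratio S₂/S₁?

0.0874

S_{N/P} = (k₁/k₂)·C_M^1.5, so S₂/S₁ = (C_{M,2}/C_{M,1})^1.5.
= (1.43/7.26)^1.5 = (0.1970)^1.5 = 0.0874.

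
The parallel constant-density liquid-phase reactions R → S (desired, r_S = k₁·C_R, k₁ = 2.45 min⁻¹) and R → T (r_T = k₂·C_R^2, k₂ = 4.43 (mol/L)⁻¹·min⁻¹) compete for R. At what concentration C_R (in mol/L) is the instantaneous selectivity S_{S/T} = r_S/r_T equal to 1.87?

0.296 mol/L

S_{S/T} = (k₁/k₂)·C_R⁻¹ ⇒ C_R = (S·k₂/k₁)^(-1).
= (1.87×4.43/2.45)^(-1) = (3.381)^(-1) = 0.296 mol/L.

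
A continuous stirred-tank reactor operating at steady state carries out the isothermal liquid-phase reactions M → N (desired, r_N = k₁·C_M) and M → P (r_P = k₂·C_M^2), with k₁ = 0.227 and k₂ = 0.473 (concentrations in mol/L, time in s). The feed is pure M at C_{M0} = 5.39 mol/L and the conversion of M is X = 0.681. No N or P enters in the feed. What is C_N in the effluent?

0.801 mol/L

Exit C_M = C_{M0}(1−X) = 5.39×0.319 = 1.719 mol/L.
A CSTR operates uniformly at the exit composition, giving r_N = 0.3903 and r_P = 1.398 (each k·C_M^n at C_M = 1.719).
Fraction of consumed M going to N: r_N/(r_N+r_P) = 0.2182.
C_N = 0.2182·C_{M0}·X = 0.2182×5.39×0.681 = 0.801 mol/L.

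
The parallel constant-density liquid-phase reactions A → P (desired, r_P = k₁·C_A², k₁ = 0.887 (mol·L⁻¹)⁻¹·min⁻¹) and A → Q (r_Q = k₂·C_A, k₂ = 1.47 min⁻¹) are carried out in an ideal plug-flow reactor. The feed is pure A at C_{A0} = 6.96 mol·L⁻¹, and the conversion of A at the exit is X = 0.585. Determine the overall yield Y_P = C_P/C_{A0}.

C_A = C_{A0}(1−X) = 2.888 mol·L⁻¹.
Along a PFR/batch, dC_Q/dC_A = −r_Q/(r_P+r_Q) = −k₂/(k₂+k₁·C_A).
Integrating from C_{A0} to C_A: C_Q = (1.47/0.887)·ln[(1.47+0.887·6.96)/(1.47+0.887·2.89)] = 1.657·ln(7.644/4.032) = 1.060 mol·L⁻¹.
Then C_P = (C_{A0}−C_A) − C_Q = 4.072 − 1.060 = 3.012 mol·L⁻¹.
Y_P = C_P/C_{A0} = 3.012/6.96 = 0.433.

0.433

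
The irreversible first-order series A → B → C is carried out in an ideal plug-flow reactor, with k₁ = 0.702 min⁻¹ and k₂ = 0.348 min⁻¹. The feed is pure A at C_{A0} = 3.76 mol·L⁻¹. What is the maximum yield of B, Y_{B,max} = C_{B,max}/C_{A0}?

For a first-order series the maximum intermediate yield is C_{B,max}/C_{A0} = (k₁/k₂)^[k₂/(k₂−k₁)].
= (0.702/0.348)^(0.348/(0.348−0.702)) = (2.017)^(-0.9831) = 0.5017.

0.502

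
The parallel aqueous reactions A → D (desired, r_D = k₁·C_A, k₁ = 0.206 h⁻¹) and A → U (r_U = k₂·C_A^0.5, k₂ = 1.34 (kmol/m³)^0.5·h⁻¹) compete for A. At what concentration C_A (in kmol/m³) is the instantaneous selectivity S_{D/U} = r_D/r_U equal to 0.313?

S_{D/U} = (k₁/k₂)·C_A^0.5 ⇒ C_A = (S·k₂/k₁)^(2).
= (0.313×1.34/0.206)^(2) = (2.036)^(2) = 4.15 kmol/m³.

4.15 kmol/m³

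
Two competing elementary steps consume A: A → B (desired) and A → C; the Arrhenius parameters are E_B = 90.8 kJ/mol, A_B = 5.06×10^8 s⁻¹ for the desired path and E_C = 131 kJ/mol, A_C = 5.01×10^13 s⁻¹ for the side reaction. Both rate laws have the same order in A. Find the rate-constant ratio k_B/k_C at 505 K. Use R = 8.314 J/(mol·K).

With equal orders, S_{B/C} = k_B/k_C = (A_B/A_C)·exp[(E_C−E_B)/(RT)].
(E_C−E_B)/(RT) = (131−90.8)×10³/(8.314×505) = 40200/4199 = 9.575.
k_B/k_C = (5.06×10^8/5.01×10^13)·exp(9.575) = 1.010×10^-5 × 14396 = 0.145.
Since E_B < E_C, lowering the temperature improves selectivity toward B.

0.145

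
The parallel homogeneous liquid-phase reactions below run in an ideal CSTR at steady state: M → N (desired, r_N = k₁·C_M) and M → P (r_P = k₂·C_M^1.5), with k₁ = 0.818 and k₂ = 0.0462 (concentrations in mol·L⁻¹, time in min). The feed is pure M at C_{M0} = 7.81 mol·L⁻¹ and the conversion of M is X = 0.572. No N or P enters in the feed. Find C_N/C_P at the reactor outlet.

Exit C_M = C_{M0}(1−X) = 7.81×0.428 = 3.343 mol·L⁻¹.
A CSTR operates uniformly at the exit composition, giving r_N = 2.734 and r_P = 0.2823 (each k·C_M^n at C_M = 3.343).
Overall selectivity = C_N/C_P = r_Nτ/(r_Pτ) = r_N/r_P = 9.68.

9.68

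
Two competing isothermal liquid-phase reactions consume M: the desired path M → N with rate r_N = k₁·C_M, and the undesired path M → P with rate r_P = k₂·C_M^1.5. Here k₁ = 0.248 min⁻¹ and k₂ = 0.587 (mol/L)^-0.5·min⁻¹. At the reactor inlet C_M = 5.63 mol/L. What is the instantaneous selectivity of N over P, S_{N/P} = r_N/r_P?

S_{N/P} = r_N/r_P = (k₁·C_M)/(k₂·C_M^1.5) = (k₁/k₂)·C_M^-0.5.
= (0.248×5.630) / (0.587×5.630^1.5) = 1.396/7.842 = 0.178.
The undesired path is higher order in M, so low C_M (CSTR or dilute feed) favours N.

0.178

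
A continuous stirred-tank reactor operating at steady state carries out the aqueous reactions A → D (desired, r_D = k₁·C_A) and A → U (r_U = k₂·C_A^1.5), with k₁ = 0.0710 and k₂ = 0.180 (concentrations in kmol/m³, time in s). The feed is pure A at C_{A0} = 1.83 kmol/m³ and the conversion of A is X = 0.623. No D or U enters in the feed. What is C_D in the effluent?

Exit C_A = C_{A0}(1−X) = 1.83×0.377 = 0.6899 kmol/m³.
A CSTR operates uniformly at the exit composition, giving r_D = 0.04898 and r_U = 0.1031 (each k·C_A^n at C_A = 0.6899).
Fraction of consumed A going to D: r_D/(r_D+r_U) = 0.3220.
C_D = 0.3220·C_{A0}·X = 0.3220×1.83×0.623 = 0.367 kmol/m³.

0.367 kmol/m³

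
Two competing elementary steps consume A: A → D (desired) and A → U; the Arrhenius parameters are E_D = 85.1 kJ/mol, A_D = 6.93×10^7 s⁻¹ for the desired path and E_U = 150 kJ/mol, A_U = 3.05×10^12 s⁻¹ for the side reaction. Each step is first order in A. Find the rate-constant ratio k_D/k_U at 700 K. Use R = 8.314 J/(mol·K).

1.58

With equal orders, S_{D/U} = k_D/k_U = (A_D/A_U)·exp[(E_U−E_D)/(RT)].
(E_U−E_D)/(RT) = (150−85.1)×10³/(8.314×700) = 64900/5820 = 11.15.
k_D/k_U = (6.93×10^7/3.05×10^12)·exp(11.15) = 2.272×10^-5 × 69674 = 1.58.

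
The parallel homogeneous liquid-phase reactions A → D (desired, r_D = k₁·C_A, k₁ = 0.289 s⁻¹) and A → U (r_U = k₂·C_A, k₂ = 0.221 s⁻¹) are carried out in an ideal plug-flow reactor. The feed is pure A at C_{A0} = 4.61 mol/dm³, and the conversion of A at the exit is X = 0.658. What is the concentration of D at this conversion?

C_A = C_{A0}(1−X) = 1.577 mol/dm³.
Both paths are first order in A, so the instantaneous fraction to D is constant: dC_D/d(−C_A) = k₁/(k₁+k₂) = 0.5667.
C_D = 0.5667·(C_{A0}−C_A) = 0.5667×3.033 = 1.72 mol/dm³.

1.72 mol/dm³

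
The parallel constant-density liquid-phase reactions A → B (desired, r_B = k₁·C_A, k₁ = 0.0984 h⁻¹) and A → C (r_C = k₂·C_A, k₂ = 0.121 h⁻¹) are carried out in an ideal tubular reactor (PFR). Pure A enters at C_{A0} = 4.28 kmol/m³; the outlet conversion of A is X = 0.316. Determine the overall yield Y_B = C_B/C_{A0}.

C_A = C_{A0}(1−X) = 2.928 kmol/m³.
Both paths are first order in A, so the instantaneous fraction to B is constant: dC_B/d(−C_A) = k₁/(k₁+k₂) = 0.4485.
C_B = 0.4485·(C_{A0}−C_A) = 0.4485×1.352 = 0.607 kmol/m³.
Y_B = C_B/C_{A0} = 0.6066/4.28 = 0.142.

0.142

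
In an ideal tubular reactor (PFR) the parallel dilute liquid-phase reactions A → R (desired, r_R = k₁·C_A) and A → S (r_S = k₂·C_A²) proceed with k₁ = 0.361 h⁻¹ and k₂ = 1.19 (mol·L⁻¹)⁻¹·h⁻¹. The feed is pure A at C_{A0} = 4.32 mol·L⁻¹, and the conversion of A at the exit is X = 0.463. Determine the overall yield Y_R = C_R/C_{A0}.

C_A = C_{A0}(1−X) = 2.320 mol·L⁻¹.
Along a PFR/batch, dC_R/dC_A = −r_R/(r_R+r_S) = −k₁/(k₁+k₂·C_A).
Integrating from C_{A0} to C_A: C_R = (0.361/1.19)·ln[(0.361+1.19·4.32)/(0.361+1.19·2.32)] = 0.3034·ln(5.502/3.122) = 0.1719 mol·L⁻¹.
Y_R = C_R/C_{A0} = 0.1719/4.32 = 0.0398.

0.0398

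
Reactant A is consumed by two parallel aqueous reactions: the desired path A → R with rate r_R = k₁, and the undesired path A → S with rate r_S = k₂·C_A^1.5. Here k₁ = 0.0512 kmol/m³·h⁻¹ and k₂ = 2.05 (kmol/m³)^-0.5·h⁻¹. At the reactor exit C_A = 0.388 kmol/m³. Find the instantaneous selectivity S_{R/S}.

0.103

S_{R/S} = r_R/r_S = (k₁)/(k₂·C_A^1.5) = (k₁/k₂)·C_A^-1.5.
= (0.0512) / (2.05×0.3880^1.5) = 0.05120/0.4955 = 0.103.
The undesired path is higher order in A, so low C_A (CSTR or dilute feed) favours R.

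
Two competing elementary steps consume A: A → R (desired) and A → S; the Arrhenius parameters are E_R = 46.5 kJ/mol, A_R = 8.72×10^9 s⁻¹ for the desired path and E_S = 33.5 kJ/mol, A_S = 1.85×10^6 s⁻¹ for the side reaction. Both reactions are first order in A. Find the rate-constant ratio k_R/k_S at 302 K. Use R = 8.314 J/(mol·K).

k_R/k_S = (A_R/A_S)·exp[−(E_R−E_S)/(RT)] = (A_R/A_S)·exp[(E_S−E_R)/(RT)].
(E_S−E_R)/(RT) = (33.5−46.5)×10³/(8.314×302) = -13000/2511 = -5.178.
k_R/k_S = (8.72×10^9/1.85×10^6)·exp(-5.178) = 4714 × 0.005642 = 26.6.

26.6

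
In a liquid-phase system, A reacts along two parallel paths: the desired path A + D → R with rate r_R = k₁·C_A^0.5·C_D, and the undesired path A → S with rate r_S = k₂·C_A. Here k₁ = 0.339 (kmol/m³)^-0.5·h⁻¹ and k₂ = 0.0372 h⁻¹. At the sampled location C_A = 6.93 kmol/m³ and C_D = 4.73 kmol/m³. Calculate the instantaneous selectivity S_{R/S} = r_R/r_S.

S_{R/S} = r_R/r_S = (k₁·C_A^0.5·C_D)/(k₂·C_A) = (k₁/k₂)·C_A^-0.5·C_D.
= (0.339×6.930^0.5×4.730) / (0.0372×6.930) = 4.221/0.2578 = 16.4.

16.4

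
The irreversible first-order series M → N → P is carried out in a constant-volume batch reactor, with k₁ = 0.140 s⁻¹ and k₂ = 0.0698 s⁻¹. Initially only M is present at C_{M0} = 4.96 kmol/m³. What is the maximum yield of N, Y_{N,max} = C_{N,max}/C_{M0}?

0.501

Evaluating C_N at t_opt = ln(k₂/k₁)/(k₂−k₁) gives C_{N,max}/C_{M0} = (k₁/k₂)^[k₂/(k₂−k₁)].
= (0.140/0.0698)^(0.0698/(0.0698−0.140)) = (2.006)^(-0.9943) = 0.5006.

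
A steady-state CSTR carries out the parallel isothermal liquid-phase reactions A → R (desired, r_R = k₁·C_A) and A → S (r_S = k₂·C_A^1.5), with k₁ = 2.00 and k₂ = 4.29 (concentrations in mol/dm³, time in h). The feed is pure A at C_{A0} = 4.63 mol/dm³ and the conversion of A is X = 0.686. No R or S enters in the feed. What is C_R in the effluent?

Exit C_A = C_{A0}(1−X) = 4.63×0.314 = 1.454 mol/dm³.
A CSTR operates uniformly at the exit composition, giving r_R = 2.908 and r_S = 7.520 (each k·C_A^n at C_A = 1.454).
Fraction of consumed A going to R: r_R/(r_R+r_S) = 0.2788.
C_R = 0.2788·C_{A0}·X = 0.2788×4.63×0.686 = 0.886 mol/dm³.

0.886 mol/dm³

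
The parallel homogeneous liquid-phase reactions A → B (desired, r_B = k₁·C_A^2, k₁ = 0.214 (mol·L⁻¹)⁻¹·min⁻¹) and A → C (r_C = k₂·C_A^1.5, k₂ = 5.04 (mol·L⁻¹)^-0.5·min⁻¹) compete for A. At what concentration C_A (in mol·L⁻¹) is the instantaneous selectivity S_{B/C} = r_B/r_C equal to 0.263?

S_{B/C} = (k₁/k₂)·C_A^0.5 ⇒ C_A = (S·k₂/k₁)^(2).
= (0.263×5.04/0.214)^(2) = (6.194)^(2) = 38.4 mol·L⁻¹.

38.4 mol·L⁻¹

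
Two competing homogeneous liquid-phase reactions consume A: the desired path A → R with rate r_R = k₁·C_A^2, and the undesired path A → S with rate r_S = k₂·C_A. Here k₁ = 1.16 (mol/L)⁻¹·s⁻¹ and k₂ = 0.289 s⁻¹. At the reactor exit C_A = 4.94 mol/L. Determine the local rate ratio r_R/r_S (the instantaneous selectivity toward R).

S_{R/S} = r_R/r_S = (k₁·C_A^2)/(k₂·C_A) = (k₁/k₂)·C_A.
= (1.16×4.940^2) / (0.289×4.940) = 28.31/1.428 = 19.8.
Since the desired path is higher order in A, keeping C_A high (PFR or concentrated feed) favours R.

19.8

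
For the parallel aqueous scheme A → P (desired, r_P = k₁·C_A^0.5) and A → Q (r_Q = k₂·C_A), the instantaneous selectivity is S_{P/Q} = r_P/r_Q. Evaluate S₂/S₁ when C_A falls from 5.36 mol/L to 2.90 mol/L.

S_{P/Q} = (k₁/k₂)·C_A^-0.5, so S₂/S₁ = (C_{A,2}/C_{A,1})^-0.5.
= (2.90/5.36)^(-0.5) = (0.5410)^(-0.5) = 1.36.
Selectivity toward P rises as C_A falls — low-concentration operation is favoured.

1.36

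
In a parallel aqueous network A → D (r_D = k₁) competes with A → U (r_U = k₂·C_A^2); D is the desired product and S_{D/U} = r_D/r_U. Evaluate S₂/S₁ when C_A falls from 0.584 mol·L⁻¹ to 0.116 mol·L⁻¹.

25.3

S_{D/U} = (k₁/k₂)·C_A^-2, so S₂/S₁ = (C_{A,2}/C_{A,1})^-2.
= (0.116/0.584)^(-2) = (0.1986)^(-2) = 25.3.
Selectivity toward D rises as C_A falls — low-concentration operation is favoured.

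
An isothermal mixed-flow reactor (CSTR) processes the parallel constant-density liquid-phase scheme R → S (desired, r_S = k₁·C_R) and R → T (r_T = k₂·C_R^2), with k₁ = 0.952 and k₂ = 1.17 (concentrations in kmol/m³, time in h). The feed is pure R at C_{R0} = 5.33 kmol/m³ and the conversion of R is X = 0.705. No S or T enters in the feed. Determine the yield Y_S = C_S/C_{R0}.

Exit C_R = C_{R0}(1−X) = 5.33×0.295 = 1.572 kmol/m³.
In a CSTR the entire volume is at exit conditions, so r_S = 0.952×1.572 = 1.497 and r_T = 1.17×1.572^2 = 2.893.
Fraction of consumed R going to S: r_S/(r_S+r_T) = 0.3410.
C_S = 0.3410·C_{R0}·X = 0.3410×5.33×0.705 = 1.28 kmol/m³; Y_S = C_S/C_{R0} = 0.240.

0.240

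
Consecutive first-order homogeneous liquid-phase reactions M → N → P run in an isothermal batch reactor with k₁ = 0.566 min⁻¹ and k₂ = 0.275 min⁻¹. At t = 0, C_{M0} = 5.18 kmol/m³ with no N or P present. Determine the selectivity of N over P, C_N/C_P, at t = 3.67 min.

1.14

For first-order series with pure M initially, C_N(t) = k₁C_{M0}/(k₂−k₁)·(e^(−k₁t) − e^(−k₂t)).
e^(−k₁t) = e^(−0.566×3.67) = e^(−2.077) = 0.1253; e^(−k₂t) = e^(−1.009) = 0.3645.
C_N = 0.566×5.18/(0.275−0.566) × (0.1253−0.3645) = (-10.08)×(-0.2392) = 2.410 kmol/m³.
C_M = C_{M0}e^(−k₁t) = 0.6489 kmol/m³, so C_P = C_{M0}−C_M−C_N = 2.121 kmol/m³; C_N/C_P = 1.14.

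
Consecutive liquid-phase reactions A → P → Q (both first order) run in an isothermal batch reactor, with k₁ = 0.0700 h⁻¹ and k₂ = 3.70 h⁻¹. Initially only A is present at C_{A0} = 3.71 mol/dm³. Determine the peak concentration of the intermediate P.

Evaluating C_P at t_opt = ln(k₂/k₁)/(k₂−k₁) gives C_{P,max}/C_{A0} = (k₁/k₂)^[k₂/(k₂−k₁)].
= (0.0700/3.70)^(3.70/(3.70−0.0700)) = (0.01892)^(1.019) = 0.01753.
C_{P,max} = 0.01753×3.71 = 0.0650 mol/dm³.

0.0650 mol/dm³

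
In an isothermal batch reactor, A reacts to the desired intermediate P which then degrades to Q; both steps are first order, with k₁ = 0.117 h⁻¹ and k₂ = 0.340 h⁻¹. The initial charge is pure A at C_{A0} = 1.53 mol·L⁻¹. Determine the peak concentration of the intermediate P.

For a first-order series the maximum intermediate yield is C_{P,max}/C_{A0} = (k₁/k₂)^[k₂/(k₂−k₁)].
= (0.117/0.340)^(0.340/(0.340−0.117)) = (0.3441)^(1.525) = 0.1966.
C_{P,max} = 0.1966×1.53 = 0.301 mol·L⁻¹.

0.301 mol·L⁻¹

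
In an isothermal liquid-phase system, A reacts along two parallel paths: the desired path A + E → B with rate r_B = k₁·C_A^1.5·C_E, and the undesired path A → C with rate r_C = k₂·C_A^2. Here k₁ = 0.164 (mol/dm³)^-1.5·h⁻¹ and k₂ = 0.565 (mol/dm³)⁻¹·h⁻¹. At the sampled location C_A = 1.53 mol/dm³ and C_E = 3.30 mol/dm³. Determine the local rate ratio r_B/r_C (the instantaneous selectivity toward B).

0.774

S_{B/C} = r_B/r_C = (k₁·C_A^1.5·C_E)/(k₂·C_A^2) = (k₁/k₂)·C_A^-0.5·C_E.
= (0.164×1.530^1.5×3.300) / (0.565×1.530^2) = 1.024/1.323 = 0.774.
The undesired path is higher order in A, so low C_A (CSTR or dilute feed) favours B.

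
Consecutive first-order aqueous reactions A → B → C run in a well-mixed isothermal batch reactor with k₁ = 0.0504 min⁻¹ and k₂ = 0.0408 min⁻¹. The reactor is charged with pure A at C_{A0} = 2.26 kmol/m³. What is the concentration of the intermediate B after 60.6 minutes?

0.442 kmol/m³

The intermediate concentration in a first-order A→B→C sequence is C_B = k₁C_{A0}(e^(−k₁t) − e^(−k₂t))/(k₂−k₁).
e^(−k₁t) = e^(−0.0504×60.6) = e^(−3.054) = 0.04716; e^(−k₂t) = e^(−2.472) = 0.08438.
C_B = 0.0504×2.26/(0.0408−0.0504) × (0.04716−0.08438) = (-11.87)×(-0.03722) = 0.4416 kmol/m³.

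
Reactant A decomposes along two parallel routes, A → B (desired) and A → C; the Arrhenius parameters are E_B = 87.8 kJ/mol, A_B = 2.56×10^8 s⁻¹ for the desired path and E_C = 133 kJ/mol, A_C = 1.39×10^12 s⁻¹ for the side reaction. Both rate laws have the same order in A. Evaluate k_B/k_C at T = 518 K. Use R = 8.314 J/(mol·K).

6.66

Since both paths have the same order in A, the concentration cancels and S_{B/C} = k_B/k_C = (A_B/A_C)·exp[(E_C−E_B)/(RT)].
(E_C−E_B)/(RT) = (133−87.8)×10³/(8.314×518) = 45200/4307 = 10.50.
k_B/k_C = (2.56×10^8/1.39×10^12)·exp(10.50) = 1.842×10^-4 × 36149 = 6.66.
Since E_B < E_C, lowering the temperature improves selectivity toward B.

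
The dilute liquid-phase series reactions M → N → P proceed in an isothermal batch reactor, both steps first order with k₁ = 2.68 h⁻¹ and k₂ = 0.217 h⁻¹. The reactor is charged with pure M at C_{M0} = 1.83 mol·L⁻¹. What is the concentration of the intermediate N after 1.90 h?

1.31 mol·L⁻¹

The intermediate concentration in a first-order A→B→C sequence is C_N = k₁C_{M0}(e^(−k₁t) − e^(−k₂t))/(k₂−k₁).
e^(−k₁t) = e^(−2.68×1.90) = e^(−5.092) = 0.006146; e^(−k₂t) = e^(−0.4123) = 0.6621.
C_N = 2.68×1.83/(0.217−2.68) × (0.006146−0.6621) = (-1.991)×(-0.6560) = 1.306 mol·L⁻¹.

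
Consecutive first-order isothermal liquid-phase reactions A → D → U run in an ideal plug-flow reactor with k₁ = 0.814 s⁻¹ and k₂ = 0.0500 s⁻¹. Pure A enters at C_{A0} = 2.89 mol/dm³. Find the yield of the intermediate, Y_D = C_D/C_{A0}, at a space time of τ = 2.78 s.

0.816

For first-order series with pure A initially, C_D(τ) = k₁C_{A0}/(k₂−k₁)·(e^(−k₁τ) − e^(−k₂τ)).
e^(−k₁τ) = e^(−0.814×2.78) = e^(−2.263) = 0.1040; e^(−k₂τ) = e^(−0.1390) = 0.8702.
C_D = 0.814×2.89/(0.0500−0.814) × (0.1040−0.8702) = (-3.079)×(-0.7662) = 2.359 mol/dm³.
Y_D = C_D/C_{A0} = 2.359/2.89 = 0.816.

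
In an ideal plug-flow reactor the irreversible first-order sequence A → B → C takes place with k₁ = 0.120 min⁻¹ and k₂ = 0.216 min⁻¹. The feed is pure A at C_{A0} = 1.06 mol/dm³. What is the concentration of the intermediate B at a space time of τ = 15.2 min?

0.164 mol/dm³

For first-order series with pure A initially, C_B(τ) = k₁C_{A0}/(k₂−k₁)·(e^(−k₁τ) − e^(−k₂τ)).
e^(−k₁τ) = e^(−0.120×15.2) = e^(−1.824) = 0.1614; e^(−k₂τ) = e^(−3.283) = 0.03751.
C_B = 0.120×1.06/(0.216−0.120) × (0.1614−0.03751) = 1.325×0.1239 = 0.1641 mol/dm³.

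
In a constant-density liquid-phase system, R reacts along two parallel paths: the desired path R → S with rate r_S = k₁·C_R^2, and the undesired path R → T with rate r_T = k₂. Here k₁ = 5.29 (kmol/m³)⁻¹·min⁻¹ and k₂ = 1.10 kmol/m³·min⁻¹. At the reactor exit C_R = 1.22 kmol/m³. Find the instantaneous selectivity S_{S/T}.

7.16

S_{S/T} = r_S/r_T = (k₁·C_R^2)/(k₂) = (k₁/k₂)·C_R^2.
= (5.29×1.220^2) / (1.10) = 7.874/1.100 = 7.16.
Since the desired path is higher order in R, keeping C_R high (PFR or concentrated feed) favours S.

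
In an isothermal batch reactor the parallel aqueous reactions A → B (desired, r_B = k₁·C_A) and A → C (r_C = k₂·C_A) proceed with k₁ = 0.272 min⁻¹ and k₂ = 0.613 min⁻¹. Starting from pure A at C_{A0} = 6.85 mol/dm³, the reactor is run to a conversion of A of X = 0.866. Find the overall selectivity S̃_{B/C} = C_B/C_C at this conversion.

0.444

C_A = C_{A0}(1−X) = 0.9179 mol/dm³.
Both paths are first order in A, so the instantaneous fraction to B is constant: dC_B/d(−C_A) = k₁/(k₁+k₂) = 0.3073.
C_B = 0.3073·(C_{A0}−C_A) = 0.3073×5.932 = 1.82 mol/dm³.
C_C = (C_{A0}−C_A)−C_B = 4.109 mol/dm³; S̃_{B/C} = 1.823/4.109 = 0.444.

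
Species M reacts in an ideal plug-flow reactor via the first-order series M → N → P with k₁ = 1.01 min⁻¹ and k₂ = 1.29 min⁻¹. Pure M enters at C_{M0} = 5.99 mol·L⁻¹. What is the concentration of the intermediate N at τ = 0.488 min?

For first-order series with pure M initially, C_N(τ) = k₁C_{M0}/(k₂−k₁)·(e^(−k₁τ) − e^(−k₂τ)).
e^(−k₁τ) = e^(−1.01×0.488) = e^(−0.4929) = 0.6109; e^(−k₂τ) = e^(−0.6295) = 0.5328.
C_N = 1.01×5.99/(1.29−1.01) × (0.6109−0.5328) = 21.61×0.07802 = 1.686 mol·L⁻¹.

1.69 mol·L⁻¹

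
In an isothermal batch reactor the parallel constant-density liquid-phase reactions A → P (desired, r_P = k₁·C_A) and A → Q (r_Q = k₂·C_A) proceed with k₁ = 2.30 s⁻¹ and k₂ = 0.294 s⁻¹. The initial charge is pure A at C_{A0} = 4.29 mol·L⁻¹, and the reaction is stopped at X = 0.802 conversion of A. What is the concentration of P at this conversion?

3.05 mol·L⁻¹

C_A = C_{A0}(1−X) = 0.8494 mol·L⁻¹.
Both paths are first order in A, so the instantaneous fraction to P is constant: dC_P/d(−C_A) = k₁/(k₁+k₂) = 0.8867.
C_P = 0.8867·(C_{A0}−C_A) = 0.8867×3.441 = 3.05 mol·L⁻¹.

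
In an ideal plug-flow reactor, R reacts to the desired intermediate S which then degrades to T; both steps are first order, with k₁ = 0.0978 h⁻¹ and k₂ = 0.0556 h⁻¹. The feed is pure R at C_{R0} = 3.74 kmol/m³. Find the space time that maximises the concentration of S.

Setting dC_S/dτ = 0 gives τ_opt = ln(k₂/k₁)/(k₂−k₁).
= ln(0.0556/0.0978)/(0.0556−0.0978) = ln(0.5685)/-0.04220 = -0.5647/-0.04220 = 13.4 h.

13.4 h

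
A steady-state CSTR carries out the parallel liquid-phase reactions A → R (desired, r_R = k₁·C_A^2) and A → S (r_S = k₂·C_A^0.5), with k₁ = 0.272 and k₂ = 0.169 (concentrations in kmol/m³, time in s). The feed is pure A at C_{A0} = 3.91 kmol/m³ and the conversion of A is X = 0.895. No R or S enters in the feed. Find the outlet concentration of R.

1.04 kmol/m³

Exit C_A = C_{A0}(1−X) = 3.91×0.105 = 0.4105 kmol/m³.
Rates in a CSTR are evaluated at the outlet concentration: r_R = 0.272×0.4105^2 = 0.04585, r_S = 0.169×0.4105^0.5 = 0.1083.
Fraction of consumed A going to R: r_R/(r_R+r_S) = 0.2974.
C_R = 0.2974·C_{A0}·X = 0.2974×3.91×0.895 = 1.04 kmol/m³.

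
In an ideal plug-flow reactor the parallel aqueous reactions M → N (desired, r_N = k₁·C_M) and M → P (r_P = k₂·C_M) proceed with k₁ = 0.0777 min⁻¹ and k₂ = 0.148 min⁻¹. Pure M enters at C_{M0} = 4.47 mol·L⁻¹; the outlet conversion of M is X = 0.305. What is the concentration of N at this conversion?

0.469 mol·L⁻¹

C_M = C_{M0}(1−X) = 3.107 mol·L⁻¹.
Both paths are first order in M, so the instantaneous fraction to N is constant: dC_N/d(−C_M) = k₁/(k₁+k₂) = 0.3443.
C_N = 0.3443·(C_{M0}−C_M) = 0.3443×1.363 = 0.469 mol·L⁻¹.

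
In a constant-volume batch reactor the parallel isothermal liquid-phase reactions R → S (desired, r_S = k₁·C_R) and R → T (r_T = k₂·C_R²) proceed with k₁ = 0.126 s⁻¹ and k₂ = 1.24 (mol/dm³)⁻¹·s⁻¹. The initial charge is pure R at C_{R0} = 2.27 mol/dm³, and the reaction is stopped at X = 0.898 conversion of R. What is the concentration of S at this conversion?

C_R = C_{R0}(1−X) = 0.2315 mol/dm³.
Along a PFR/batch, dC_S/dC_R = −r_S/(r_S+r_T) = −k₁/(k₁+k₂·C_R).
Integrating from C_{R0} to C_R: C_S = (0.126/1.24)·ln[(0.126+1.24·2.27)/(0.126+1.24·0.232)] = 0.1016·ln(2.941/0.4131) = 0.1994 mol/dm³.

0.199 mol/dm³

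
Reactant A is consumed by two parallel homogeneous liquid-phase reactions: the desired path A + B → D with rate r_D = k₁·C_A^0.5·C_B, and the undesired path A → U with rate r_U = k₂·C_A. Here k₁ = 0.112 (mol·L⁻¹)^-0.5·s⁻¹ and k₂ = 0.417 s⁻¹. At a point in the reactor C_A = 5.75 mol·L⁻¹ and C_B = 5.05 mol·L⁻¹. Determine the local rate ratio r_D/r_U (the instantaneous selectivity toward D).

S_{D/U} = r_D/r_U = (k₁·C_A^0.5·C_B)/(k₂·C_A) = (k₁/k₂)·C_A^-0.5·C_B.
= (0.112×5.750^0.5×5.050) / (0.417×5.750) = 1.356/2.398 = 0.566.
The undesired path is higher order in A, so low C_A (CSTR or dilute feed) favours D.

0.566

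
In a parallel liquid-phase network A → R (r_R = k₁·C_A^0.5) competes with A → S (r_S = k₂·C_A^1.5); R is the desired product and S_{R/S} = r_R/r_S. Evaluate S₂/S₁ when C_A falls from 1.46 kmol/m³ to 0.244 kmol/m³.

5.98

S_{R/S} = (k₁/k₂)·C_A⁻¹, so S₂/S₁ = (C_{A,2}/C_{A,1})⁻¹.
= 1.46/0.244 = 5.98.
Selectivity toward R rises as C_A falls — low-concentration operation is favoured.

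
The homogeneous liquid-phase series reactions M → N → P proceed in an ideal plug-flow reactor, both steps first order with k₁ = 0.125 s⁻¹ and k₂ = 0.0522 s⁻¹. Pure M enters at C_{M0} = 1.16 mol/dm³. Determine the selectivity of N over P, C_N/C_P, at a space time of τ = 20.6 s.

Solving the coupled first-order balances gives C_N(τ) = [k₁/(k₂−k₁)]·C_{M0}·(e^(−k₁τ) − e^(−k₂τ)).
e^(−k₁τ) = e^(−0.125×20.6) = e^(−2.575) = 0.07615; e^(−k₂τ) = e^(−1.075) = 0.3412.
C_N = 0.125×1.16/(0.0522−0.125) × (0.07615−0.3412) = (-1.992)×(-0.2650) = 0.5279 mol/dm³.
C_M = C_{M0}e^(−k₁τ) = 0.08834 mol/dm³, so C_P = C_{M0}−C_M−C_N = 0.5438 mol/dm³; C_N/C_P = 0.971.

0.971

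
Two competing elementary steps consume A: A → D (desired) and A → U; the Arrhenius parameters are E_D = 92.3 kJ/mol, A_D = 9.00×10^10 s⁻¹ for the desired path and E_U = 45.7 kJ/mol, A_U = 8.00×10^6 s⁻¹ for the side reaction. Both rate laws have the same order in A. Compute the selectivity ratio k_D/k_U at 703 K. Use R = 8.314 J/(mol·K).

3.88

Since both paths have the same order in A, the concentration cancels and S_{D/U} = k_D/k_U = (A_D/A_U)·exp[(E_U−E_D)/(RT)].
(E_U−E_D)/(RT) = (45.7−92.3)×10³/(8.314×703) = -46600/5845 = -7.973.
k_D/k_U = (9.00×10^10/8.00×10^6)·exp(-7.973) = 11250 × 3.447×10^-4 = 3.88.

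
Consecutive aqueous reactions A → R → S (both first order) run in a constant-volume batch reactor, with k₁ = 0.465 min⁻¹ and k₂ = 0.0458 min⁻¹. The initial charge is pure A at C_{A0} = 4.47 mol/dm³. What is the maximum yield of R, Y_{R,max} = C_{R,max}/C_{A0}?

At the optimum, C_{R,max}/C_{A0} = (k₁/k₂)^[k₂/(k₂−k₁)].
= (0.465/0.0458)^(0.0458/(0.0458−0.465)) = (10.15)^(-0.1093) = 0.7763.

0.776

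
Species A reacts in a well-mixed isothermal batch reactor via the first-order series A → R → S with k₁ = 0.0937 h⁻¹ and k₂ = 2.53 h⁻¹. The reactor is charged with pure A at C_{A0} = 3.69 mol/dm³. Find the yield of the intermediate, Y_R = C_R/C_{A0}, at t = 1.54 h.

The intermediate concentration in a first-order A→B→C sequence is C_R = k₁C_{A0}(e^(−k₁t) − e^(−k₂t))/(k₂−k₁).
e^(−k₁t) = e^(−0.0937×1.54) = e^(−0.1443) = 0.8656; e^(−k₂t) = e^(−3.896) = 0.02032.
C_R = 0.0937×3.69/(2.53−0.0937) × (0.8656−0.02032) = 0.1419×0.8453 = 0.1200 mol/dm³.
Y_R = C_R/C_{A0} = 0.1200/3.69 = 0.0325.

0.0325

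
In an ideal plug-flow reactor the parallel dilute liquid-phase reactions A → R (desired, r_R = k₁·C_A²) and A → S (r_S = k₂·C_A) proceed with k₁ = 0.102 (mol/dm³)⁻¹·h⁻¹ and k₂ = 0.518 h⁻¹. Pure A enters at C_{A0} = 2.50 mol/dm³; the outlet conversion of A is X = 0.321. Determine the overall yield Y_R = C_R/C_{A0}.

0.0936

C_A = C_{A0}(1−X) = 1.698 mol/dm³.
Along a PFR/batch, dC_S/dC_A = −r_S/(r_R+r_S) = −k₂/(k₂+k₁·C_A).
Integrating from C_{A0} to C_A: C_S = (0.518/0.102)·ln[(0.518+0.102·2.50)/(0.518+0.102·1.70)] = 5.078·ln(0.7730/0.6911) = 0.5684 mol/dm³.
Then C_R = (C_{A0}−C_A) − C_S = 0.8025 − 0.5684 = 0.2341 mol/dm³.
Y_R = C_R/C_{A0} = 0.2341/2.50 = 0.0936.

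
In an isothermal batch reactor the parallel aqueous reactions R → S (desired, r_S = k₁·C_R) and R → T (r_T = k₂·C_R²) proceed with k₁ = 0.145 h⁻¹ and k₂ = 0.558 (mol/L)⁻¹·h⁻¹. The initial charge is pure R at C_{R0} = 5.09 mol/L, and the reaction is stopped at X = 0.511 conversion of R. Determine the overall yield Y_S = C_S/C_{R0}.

0.0340

C_R = C_{R0}(1−X) = 2.489 mol/L.
Along a PFR/batch, dC_S/dC_R = −r_S/(r_S+r_T) = −k₁/(k₁+k₂·C_R).
Integrating from C_{R0} to C_R: C_S = (0.145/0.558)·ln[(0.145+0.558·5.09)/(0.145+0.558·2.49)] = 0.2599·ln(2.985/1.534) = 0.1730 mol/L.
Y_S = C_S/C_{R0} = 0.1730/5.09 = 0.0340.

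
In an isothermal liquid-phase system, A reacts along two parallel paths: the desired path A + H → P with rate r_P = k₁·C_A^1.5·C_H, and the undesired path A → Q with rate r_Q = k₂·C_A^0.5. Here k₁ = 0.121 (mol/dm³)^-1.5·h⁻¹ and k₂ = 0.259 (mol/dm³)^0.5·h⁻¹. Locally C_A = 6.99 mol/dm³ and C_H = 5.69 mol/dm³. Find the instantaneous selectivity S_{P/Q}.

S_{P/Q} = r_P/r_Q = (k₁·C_A^1.5·C_H)/(k₂·C_A^0.5) = (k₁/k₂)·C_A·C_H.
= (0.121×6.990^1.5×5.690) / (0.259×6.990^0.5) = 12.72/0.6848 = 18.6.
Since the desired path is higher order in A, keeping C_A high (PFR or concentrated feed) favours P.

18.6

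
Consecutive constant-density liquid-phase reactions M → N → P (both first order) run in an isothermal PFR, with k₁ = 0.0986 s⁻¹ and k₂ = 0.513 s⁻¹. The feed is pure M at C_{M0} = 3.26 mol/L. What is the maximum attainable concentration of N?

Evaluating C_N at τ_opt = ln(k₂/k₁)/(k₂−k₁) gives C_{N,max}/C_{M0} = (k₁/k₂)^[k₂/(k₂−k₁)].
= (0.0986/0.513)^(0.513/(0.513−0.0986)) = (0.1922)^(1.238) = 0.1298.
C_{N,max} = 0.1298×3.26 = 0.423 mol/L.

0.423 mol/L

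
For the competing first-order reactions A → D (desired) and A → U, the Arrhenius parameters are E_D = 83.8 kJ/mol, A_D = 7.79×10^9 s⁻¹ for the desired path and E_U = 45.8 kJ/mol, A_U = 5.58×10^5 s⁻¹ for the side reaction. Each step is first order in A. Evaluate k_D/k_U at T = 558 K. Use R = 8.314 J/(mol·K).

Since both paths have the same order in A, the concentration cancels and S_{D/U} = k_D/k_U = (A_D/A_U)·exp[(E_U−E_D)/(RT)].
(E_U−E_D)/(RT) = (45.8−83.8)×10³/(8.314×558) = -38000/4639 = -8.191.
k_D/k_U = (7.79×10^9/5.58×10^5)·exp(-8.191) = 13961 × 2.771×10^-4 = 3.87.

3.87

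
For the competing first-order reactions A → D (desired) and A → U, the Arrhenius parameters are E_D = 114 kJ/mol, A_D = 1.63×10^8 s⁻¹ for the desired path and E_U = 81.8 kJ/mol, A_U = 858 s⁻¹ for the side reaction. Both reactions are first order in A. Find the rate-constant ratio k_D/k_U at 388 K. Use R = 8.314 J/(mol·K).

k_D/k_U = (A_D/A_U)·exp[−(E_D−E_U)/(RT)] = (A_D/A_U)·exp[(E_U−E_D)/(RT)].
(E_U−E_D)/(RT) = (81.8−114)×10³/(8.314×388) = -32200/3226 = -9.982.
k_D/k_U = (1.63×10^8/858)·exp(-9.982) = 1.900×10^5 × 4.623×10^-5 = 8.78.

8.78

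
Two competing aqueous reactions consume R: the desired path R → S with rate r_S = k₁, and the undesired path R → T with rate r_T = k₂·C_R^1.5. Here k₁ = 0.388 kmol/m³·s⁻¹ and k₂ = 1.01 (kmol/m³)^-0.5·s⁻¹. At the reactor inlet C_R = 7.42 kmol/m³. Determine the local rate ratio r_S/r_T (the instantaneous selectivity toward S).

S_{S/T} = r_S/r_T = (k₁)/(k₂·C_R^1.5) = (k₁/k₂)·C_R^-1.5.
= (0.388) / (1.01×7.420^1.5) = 0.3880/20.41 = 0.0190.
The undesired path is higher order in R, so low C_R (CSTR or dilute feed) favours S.

0.0190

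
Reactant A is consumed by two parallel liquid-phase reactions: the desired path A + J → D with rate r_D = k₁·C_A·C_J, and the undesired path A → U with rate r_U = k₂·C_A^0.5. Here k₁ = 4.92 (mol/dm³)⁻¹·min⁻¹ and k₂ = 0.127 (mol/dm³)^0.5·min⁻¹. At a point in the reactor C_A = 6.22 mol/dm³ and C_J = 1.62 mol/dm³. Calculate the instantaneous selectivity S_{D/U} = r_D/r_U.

S_{D/U} = r_D/r_U = (k₁·C_A·C_J)/(k₂·C_A^0.5) = (k₁/k₂)·C_A^0.5·C_J.
= (4.92×6.220×1.620) / (0.127×6.220^0.5) = 49.58/0.3167 = 157.

157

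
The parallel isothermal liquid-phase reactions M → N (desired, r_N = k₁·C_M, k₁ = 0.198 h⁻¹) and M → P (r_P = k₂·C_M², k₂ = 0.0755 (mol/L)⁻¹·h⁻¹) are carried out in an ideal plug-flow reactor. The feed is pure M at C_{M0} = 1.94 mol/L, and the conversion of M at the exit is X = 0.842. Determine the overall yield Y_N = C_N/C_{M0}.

0.599

C_M = C_{M0}(1−X) = 0.3065 mol/L.
Along a PFR/batch, dC_N/dC_M = −r_N/(r_N+r_P) = −k₁/(k₁+k₂·C_M).
Integrating from C_{M0} to C_M: C_N = (0.198/0.0755)·ln[(0.198+0.0755·1.94)/(0.198+0.0755·0.307)] = 2.623·ln(0.3445/0.2211) = 1.162 mol/L.
Y_N = C_N/C_{M0} = 1.162/1.94 = 0.599.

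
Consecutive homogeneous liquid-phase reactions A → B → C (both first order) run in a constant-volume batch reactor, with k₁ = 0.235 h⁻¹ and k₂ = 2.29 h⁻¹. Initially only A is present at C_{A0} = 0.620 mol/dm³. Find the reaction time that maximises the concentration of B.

1.11 h

The intermediate peaks when r₁ = r₂, i.e. k₁e^(−k₁t) = k₂e^(−k₂t), giving t_opt = ln(k₂/k₁)/(k₂−k₁).
= ln(2.29/0.235)/(2.29−0.235) = ln(9.745)/2.055 = 2.277/2.055 = 1.11 h.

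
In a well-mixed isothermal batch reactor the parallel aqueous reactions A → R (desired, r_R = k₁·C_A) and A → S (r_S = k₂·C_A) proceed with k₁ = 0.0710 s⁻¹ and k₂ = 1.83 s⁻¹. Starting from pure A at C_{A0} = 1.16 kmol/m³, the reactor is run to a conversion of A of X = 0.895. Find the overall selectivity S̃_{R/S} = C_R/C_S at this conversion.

0.0388

C_A = C_{A0}(1−X) = 0.1218 kmol/m³.
Both paths are first order in A, so the instantaneous fraction to R is constant: dC_R/d(−C_A) = k₁/(k₁+k₂) = 0.03735.
C_R = 0.03735·(C_{A0}−C_A) = 0.03735×1.038 = 0.0388 kmol/m³.
C_S = (C_{A0}−C_A)−C_R = 0.9994 kmol/m³; S̃_{R/S} = 0.03878/0.9994 = 0.0388.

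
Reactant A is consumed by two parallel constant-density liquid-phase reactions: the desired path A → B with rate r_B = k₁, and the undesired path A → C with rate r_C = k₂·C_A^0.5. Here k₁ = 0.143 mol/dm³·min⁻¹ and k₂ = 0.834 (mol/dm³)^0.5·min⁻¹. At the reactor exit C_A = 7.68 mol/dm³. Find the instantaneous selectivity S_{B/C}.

S_{B/C} = r_B/r_C = (k₁)/(k₂·C_A^0.5) = (k₁/k₂)·C_A^-0.5.
= (0.143) / (0.834×7.680^0.5) = 0.1430/2.311 = 0.0619.

0.0619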